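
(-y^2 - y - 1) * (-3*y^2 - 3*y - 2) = 3*y^4 + 6*y^3 + 8*y^2 + 5*y + 2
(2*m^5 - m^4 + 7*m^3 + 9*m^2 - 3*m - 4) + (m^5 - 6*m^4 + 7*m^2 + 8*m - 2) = 3*m^5 - 7*m^4 + 7*m^3 + 16*m^2 + 5*m - 6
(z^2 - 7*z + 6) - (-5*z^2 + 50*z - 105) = 6*z^2 - 57*z + 111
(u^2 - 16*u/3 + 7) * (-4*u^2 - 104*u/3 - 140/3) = -4*u^4 - 40*u^3/3 + 992*u^2/9 + 56*u/9 - 980/3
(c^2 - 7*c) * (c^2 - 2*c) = c^4 - 9*c^3 + 14*c^2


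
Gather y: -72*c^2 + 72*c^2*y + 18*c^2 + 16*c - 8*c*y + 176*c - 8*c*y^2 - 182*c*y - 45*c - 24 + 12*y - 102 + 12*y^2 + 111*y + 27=-54*c^2 + 147*c + y^2*(12 - 8*c) + y*(72*c^2 - 190*c + 123) - 99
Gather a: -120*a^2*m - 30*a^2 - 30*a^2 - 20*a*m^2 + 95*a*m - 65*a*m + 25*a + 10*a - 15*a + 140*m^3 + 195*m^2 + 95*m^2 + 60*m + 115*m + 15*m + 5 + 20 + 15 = a^2*(-120*m - 60) + a*(-20*m^2 + 30*m + 20) + 140*m^3 + 290*m^2 + 190*m + 40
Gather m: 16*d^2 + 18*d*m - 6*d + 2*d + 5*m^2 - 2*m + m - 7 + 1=16*d^2 - 4*d + 5*m^2 + m*(18*d - 1) - 6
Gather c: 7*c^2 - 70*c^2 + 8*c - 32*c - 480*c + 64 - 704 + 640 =-63*c^2 - 504*c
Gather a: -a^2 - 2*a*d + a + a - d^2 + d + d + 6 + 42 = -a^2 + a*(2 - 2*d) - d^2 + 2*d + 48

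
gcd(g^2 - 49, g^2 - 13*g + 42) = g - 7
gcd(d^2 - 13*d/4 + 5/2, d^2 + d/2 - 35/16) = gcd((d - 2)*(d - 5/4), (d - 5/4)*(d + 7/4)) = d - 5/4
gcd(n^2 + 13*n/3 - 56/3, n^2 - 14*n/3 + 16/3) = n - 8/3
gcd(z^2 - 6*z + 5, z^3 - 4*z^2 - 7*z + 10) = z^2 - 6*z + 5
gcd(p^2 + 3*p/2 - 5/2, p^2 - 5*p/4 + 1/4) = p - 1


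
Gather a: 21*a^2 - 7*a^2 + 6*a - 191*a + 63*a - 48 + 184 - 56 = 14*a^2 - 122*a + 80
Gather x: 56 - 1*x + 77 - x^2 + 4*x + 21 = -x^2 + 3*x + 154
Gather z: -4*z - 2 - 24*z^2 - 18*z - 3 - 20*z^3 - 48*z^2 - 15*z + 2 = -20*z^3 - 72*z^2 - 37*z - 3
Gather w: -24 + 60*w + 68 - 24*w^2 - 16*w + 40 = -24*w^2 + 44*w + 84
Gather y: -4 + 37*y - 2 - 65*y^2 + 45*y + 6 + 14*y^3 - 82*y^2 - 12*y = 14*y^3 - 147*y^2 + 70*y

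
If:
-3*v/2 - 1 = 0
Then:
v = -2/3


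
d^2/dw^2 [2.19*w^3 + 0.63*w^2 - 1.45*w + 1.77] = 13.14*w + 1.26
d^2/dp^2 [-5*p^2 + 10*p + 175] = -10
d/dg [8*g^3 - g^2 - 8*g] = 24*g^2 - 2*g - 8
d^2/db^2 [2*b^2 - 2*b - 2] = 4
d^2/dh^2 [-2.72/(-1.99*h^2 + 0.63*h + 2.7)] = (21.542944*h^2 - 6.820128*h - 2.72*(3.98*h - 0.63)*(7.96*h - 1.26) - 29.22912)/(-1.99*h^2 + 0.63*h + 2.7)^3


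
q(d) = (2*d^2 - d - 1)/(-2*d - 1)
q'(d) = (4*d - 1)/(-2*d - 1) + 2*(2*d^2 - d - 1)/(-2*d - 1)^2 = -1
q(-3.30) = 4.30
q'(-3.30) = -1.00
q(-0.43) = 1.43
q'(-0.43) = -1.00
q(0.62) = 0.38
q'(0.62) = -1.00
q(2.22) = -1.22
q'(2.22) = -1.00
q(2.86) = -1.86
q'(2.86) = -1.00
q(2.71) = -1.71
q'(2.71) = -1.00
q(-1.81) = 2.81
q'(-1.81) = -1.00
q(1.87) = -0.87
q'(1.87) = -1.00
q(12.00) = -11.00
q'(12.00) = -1.00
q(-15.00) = 16.00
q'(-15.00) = -1.00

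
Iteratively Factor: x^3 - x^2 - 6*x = (x + 2)*(x^2 - 3*x) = (x - 3)*(x + 2)*(x)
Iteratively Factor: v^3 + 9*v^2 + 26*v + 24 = (v + 3)*(v^2 + 6*v + 8) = (v + 2)*(v + 3)*(v + 4)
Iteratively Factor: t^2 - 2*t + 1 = (t - 1)*(t - 1)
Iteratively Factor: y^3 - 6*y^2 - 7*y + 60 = (y - 4)*(y^2 - 2*y - 15) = (y - 4)*(y + 3)*(y - 5)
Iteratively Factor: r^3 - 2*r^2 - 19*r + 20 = (r - 1)*(r^2 - r - 20) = (r - 1)*(r + 4)*(r - 5)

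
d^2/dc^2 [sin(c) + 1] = -sin(c)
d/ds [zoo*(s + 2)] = zoo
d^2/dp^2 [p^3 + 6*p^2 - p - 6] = 6*p + 12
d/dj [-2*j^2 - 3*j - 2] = -4*j - 3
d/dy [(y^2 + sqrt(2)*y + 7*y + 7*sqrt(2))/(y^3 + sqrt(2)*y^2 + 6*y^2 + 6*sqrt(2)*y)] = (-y^2 - 14*y - 42)/(y^2*(y^2 + 12*y + 36))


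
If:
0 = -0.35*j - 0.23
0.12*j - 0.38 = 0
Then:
No Solution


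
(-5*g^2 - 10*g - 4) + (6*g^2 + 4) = g^2 - 10*g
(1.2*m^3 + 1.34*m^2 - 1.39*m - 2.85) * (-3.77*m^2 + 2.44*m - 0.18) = -4.524*m^5 - 2.1238*m^4 + 8.2939*m^3 + 7.1117*m^2 - 6.7038*m + 0.513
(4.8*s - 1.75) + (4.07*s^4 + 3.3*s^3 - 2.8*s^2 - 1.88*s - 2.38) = 4.07*s^4 + 3.3*s^3 - 2.8*s^2 + 2.92*s - 4.13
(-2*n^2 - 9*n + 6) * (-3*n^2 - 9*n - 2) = 6*n^4 + 45*n^3 + 67*n^2 - 36*n - 12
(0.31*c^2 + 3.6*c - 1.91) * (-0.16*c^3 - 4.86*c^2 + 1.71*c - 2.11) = -0.0496*c^5 - 2.0826*c^4 - 16.6603*c^3 + 14.7845*c^2 - 10.8621*c + 4.0301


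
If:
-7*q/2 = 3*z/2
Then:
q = -3*z/7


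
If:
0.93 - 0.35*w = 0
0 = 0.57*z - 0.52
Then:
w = 2.66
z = 0.91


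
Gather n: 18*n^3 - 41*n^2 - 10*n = 18*n^3 - 41*n^2 - 10*n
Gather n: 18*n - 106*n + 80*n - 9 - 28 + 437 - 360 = 40 - 8*n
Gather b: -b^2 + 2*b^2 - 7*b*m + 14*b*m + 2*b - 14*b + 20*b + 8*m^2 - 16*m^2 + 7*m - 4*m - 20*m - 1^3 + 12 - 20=b^2 + b*(7*m + 8) - 8*m^2 - 17*m - 9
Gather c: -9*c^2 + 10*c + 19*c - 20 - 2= -9*c^2 + 29*c - 22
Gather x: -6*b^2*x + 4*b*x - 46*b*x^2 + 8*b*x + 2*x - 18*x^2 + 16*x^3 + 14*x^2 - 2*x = 16*x^3 + x^2*(-46*b - 4) + x*(-6*b^2 + 12*b)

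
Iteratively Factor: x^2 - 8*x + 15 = (x - 5)*(x - 3)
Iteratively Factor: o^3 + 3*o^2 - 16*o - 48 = (o + 3)*(o^2 - 16) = (o - 4)*(o + 3)*(o + 4)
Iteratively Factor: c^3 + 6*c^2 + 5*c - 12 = (c + 3)*(c^2 + 3*c - 4) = (c + 3)*(c + 4)*(c - 1)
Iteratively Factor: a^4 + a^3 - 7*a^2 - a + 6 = (a - 2)*(a^3 + 3*a^2 - a - 3) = (a - 2)*(a - 1)*(a^2 + 4*a + 3) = (a - 2)*(a - 1)*(a + 1)*(a + 3)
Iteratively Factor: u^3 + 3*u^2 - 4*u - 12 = (u - 2)*(u^2 + 5*u + 6) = (u - 2)*(u + 2)*(u + 3)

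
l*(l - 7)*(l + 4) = l^3 - 3*l^2 - 28*l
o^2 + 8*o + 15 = (o + 3)*(o + 5)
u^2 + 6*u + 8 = (u + 2)*(u + 4)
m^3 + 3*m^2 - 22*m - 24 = (m - 4)*(m + 1)*(m + 6)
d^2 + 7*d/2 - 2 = (d - 1/2)*(d + 4)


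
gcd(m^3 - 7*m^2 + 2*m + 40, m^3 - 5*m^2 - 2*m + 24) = m^2 - 2*m - 8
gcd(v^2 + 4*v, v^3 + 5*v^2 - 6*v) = v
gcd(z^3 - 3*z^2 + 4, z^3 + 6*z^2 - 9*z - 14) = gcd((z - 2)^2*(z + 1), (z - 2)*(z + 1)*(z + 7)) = z^2 - z - 2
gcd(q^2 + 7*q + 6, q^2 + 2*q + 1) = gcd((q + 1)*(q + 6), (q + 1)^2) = q + 1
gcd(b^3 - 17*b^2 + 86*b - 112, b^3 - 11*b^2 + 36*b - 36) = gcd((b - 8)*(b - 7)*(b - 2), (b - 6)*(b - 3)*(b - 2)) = b - 2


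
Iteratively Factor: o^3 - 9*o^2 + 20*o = (o)*(o^2 - 9*o + 20) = o*(o - 4)*(o - 5)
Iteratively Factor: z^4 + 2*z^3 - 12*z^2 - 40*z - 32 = (z + 2)*(z^3 - 12*z - 16) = (z + 2)^2*(z^2 - 2*z - 8) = (z + 2)^3*(z - 4)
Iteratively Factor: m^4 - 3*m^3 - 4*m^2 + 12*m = (m + 2)*(m^3 - 5*m^2 + 6*m) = (m - 2)*(m + 2)*(m^2 - 3*m) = (m - 3)*(m - 2)*(m + 2)*(m)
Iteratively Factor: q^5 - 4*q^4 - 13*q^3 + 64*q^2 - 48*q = (q + 4)*(q^4 - 8*q^3 + 19*q^2 - 12*q) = (q - 1)*(q + 4)*(q^3 - 7*q^2 + 12*q) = (q - 4)*(q - 1)*(q + 4)*(q^2 - 3*q) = (q - 4)*(q - 3)*(q - 1)*(q + 4)*(q)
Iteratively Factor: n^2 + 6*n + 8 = (n + 4)*(n + 2)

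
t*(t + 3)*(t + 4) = t^3 + 7*t^2 + 12*t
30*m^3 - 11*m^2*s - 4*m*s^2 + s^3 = (-5*m + s)*(-2*m + s)*(3*m + s)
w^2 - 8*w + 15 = (w - 5)*(w - 3)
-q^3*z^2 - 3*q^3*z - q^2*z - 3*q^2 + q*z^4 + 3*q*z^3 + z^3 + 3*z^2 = (-q + z)*(q + z)*(z + 3)*(q*z + 1)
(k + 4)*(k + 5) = k^2 + 9*k + 20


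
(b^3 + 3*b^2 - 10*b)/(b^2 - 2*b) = b + 5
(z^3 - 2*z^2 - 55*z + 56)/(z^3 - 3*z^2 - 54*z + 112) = (z - 1)/(z - 2)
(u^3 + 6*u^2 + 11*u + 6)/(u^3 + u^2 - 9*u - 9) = (u + 2)/(u - 3)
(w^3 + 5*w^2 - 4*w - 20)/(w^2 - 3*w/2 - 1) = 2*(w^2 + 7*w + 10)/(2*w + 1)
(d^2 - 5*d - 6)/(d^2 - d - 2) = (d - 6)/(d - 2)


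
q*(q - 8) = q^2 - 8*q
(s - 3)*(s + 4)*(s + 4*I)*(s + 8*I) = s^4 + s^3 + 12*I*s^3 - 44*s^2 + 12*I*s^2 - 32*s - 144*I*s + 384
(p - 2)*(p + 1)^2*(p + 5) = p^4 + 5*p^3 - 3*p^2 - 17*p - 10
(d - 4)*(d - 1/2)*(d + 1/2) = d^3 - 4*d^2 - d/4 + 1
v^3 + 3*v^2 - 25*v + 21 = (v - 3)*(v - 1)*(v + 7)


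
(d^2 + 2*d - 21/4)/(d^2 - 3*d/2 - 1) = (-4*d^2 - 8*d + 21)/(2*(-2*d^2 + 3*d + 2))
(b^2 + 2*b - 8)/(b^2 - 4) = (b + 4)/(b + 2)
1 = 1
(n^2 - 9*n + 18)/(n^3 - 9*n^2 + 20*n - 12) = (n - 3)/(n^2 - 3*n + 2)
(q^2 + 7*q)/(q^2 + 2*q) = (q + 7)/(q + 2)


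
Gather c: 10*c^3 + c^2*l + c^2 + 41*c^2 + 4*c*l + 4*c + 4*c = 10*c^3 + c^2*(l + 42) + c*(4*l + 8)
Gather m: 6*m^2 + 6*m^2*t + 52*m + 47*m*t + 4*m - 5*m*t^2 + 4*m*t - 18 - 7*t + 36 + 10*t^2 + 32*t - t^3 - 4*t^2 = m^2*(6*t + 6) + m*(-5*t^2 + 51*t + 56) - t^3 + 6*t^2 + 25*t + 18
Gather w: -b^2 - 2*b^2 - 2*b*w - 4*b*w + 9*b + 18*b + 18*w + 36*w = -3*b^2 + 27*b + w*(54 - 6*b)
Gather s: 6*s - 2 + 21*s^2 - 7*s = 21*s^2 - s - 2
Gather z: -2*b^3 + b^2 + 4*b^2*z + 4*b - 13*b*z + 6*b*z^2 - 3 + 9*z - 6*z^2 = -2*b^3 + b^2 + 4*b + z^2*(6*b - 6) + z*(4*b^2 - 13*b + 9) - 3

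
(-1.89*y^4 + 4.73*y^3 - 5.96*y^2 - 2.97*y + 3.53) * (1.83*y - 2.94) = -3.4587*y^5 + 14.2125*y^4 - 24.813*y^3 + 12.0873*y^2 + 15.1917*y - 10.3782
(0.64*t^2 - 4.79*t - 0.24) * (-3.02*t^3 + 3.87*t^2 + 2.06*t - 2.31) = -1.9328*t^5 + 16.9426*t^4 - 16.4941*t^3 - 12.2746*t^2 + 10.5705*t + 0.5544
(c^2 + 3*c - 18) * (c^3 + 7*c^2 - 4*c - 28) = c^5 + 10*c^4 - c^3 - 166*c^2 - 12*c + 504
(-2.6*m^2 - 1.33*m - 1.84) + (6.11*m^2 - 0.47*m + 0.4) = 3.51*m^2 - 1.8*m - 1.44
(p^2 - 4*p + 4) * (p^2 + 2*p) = p^4 - 2*p^3 - 4*p^2 + 8*p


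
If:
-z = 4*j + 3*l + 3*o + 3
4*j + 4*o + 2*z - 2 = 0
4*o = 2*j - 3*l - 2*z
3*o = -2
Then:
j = -1/6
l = -1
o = -2/3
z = 8/3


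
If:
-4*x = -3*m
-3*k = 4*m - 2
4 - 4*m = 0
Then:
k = -2/3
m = 1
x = 3/4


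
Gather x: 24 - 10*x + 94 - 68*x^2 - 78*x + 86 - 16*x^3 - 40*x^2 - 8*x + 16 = -16*x^3 - 108*x^2 - 96*x + 220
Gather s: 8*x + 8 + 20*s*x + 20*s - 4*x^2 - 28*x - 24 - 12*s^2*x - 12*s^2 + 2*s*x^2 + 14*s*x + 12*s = s^2*(-12*x - 12) + s*(2*x^2 + 34*x + 32) - 4*x^2 - 20*x - 16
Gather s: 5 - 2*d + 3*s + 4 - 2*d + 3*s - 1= -4*d + 6*s + 8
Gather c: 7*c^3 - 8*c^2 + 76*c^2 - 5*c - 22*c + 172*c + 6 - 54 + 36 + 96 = 7*c^3 + 68*c^2 + 145*c + 84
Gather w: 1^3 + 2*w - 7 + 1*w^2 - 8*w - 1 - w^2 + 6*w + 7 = 0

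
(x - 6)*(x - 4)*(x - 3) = x^3 - 13*x^2 + 54*x - 72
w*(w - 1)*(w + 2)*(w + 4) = w^4 + 5*w^3 + 2*w^2 - 8*w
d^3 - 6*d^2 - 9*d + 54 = (d - 6)*(d - 3)*(d + 3)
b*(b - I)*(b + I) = b^3 + b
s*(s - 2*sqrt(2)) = s^2 - 2*sqrt(2)*s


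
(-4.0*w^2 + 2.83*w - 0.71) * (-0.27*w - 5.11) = 1.08*w^3 + 19.6759*w^2 - 14.2696*w + 3.6281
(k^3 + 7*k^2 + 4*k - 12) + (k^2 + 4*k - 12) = k^3 + 8*k^2 + 8*k - 24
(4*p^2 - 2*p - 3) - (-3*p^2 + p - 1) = 7*p^2 - 3*p - 2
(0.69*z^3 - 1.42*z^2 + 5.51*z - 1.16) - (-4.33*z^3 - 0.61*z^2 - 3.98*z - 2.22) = 5.02*z^3 - 0.81*z^2 + 9.49*z + 1.06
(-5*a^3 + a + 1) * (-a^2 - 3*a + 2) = 5*a^5 + 15*a^4 - 11*a^3 - 4*a^2 - a + 2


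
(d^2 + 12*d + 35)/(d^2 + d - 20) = (d + 7)/(d - 4)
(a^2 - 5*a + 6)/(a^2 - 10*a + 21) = (a - 2)/(a - 7)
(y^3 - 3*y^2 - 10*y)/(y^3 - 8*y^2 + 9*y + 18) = y*(y^2 - 3*y - 10)/(y^3 - 8*y^2 + 9*y + 18)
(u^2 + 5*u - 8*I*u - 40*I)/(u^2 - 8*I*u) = (u + 5)/u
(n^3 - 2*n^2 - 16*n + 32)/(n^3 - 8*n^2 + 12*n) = (n^2 - 16)/(n*(n - 6))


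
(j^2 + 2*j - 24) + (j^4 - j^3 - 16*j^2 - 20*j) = j^4 - j^3 - 15*j^2 - 18*j - 24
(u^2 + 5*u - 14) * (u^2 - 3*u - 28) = u^4 + 2*u^3 - 57*u^2 - 98*u + 392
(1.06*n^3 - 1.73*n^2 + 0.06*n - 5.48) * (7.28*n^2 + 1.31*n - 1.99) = 7.7168*n^5 - 11.2058*n^4 - 3.9389*n^3 - 36.3731*n^2 - 7.2982*n + 10.9052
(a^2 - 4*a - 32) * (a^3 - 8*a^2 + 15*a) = a^5 - 12*a^4 + 15*a^3 + 196*a^2 - 480*a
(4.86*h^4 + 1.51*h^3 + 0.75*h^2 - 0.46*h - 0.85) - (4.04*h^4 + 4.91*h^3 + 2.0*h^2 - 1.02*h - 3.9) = 0.82*h^4 - 3.4*h^3 - 1.25*h^2 + 0.56*h + 3.05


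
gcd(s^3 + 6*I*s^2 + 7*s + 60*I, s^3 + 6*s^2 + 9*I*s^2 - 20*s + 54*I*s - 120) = s^2 + 9*I*s - 20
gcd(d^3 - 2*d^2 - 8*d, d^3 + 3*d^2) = d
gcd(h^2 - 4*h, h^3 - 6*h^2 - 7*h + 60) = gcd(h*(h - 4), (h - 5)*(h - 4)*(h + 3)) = h - 4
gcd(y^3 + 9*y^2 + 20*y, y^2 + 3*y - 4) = y + 4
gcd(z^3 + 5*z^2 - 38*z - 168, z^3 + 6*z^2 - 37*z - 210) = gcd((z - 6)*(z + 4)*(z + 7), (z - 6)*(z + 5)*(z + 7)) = z^2 + z - 42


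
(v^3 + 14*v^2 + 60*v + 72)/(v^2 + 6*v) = v + 8 + 12/v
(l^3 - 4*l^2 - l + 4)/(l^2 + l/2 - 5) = 2*(l^3 - 4*l^2 - l + 4)/(2*l^2 + l - 10)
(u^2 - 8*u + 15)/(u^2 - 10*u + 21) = (u - 5)/(u - 7)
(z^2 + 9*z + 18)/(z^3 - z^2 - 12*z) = (z + 6)/(z*(z - 4))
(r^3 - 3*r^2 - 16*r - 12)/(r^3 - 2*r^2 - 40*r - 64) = (r^2 - 5*r - 6)/(r^2 - 4*r - 32)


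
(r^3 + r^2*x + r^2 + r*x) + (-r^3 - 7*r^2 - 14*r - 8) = r^2*x - 6*r^2 + r*x - 14*r - 8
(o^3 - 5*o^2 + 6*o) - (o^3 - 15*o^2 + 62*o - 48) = 10*o^2 - 56*o + 48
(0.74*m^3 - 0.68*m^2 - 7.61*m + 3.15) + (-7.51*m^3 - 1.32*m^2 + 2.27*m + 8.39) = -6.77*m^3 - 2.0*m^2 - 5.34*m + 11.54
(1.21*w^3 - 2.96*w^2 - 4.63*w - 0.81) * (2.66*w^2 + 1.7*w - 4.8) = 3.2186*w^5 - 5.8166*w^4 - 23.1558*w^3 + 4.1824*w^2 + 20.847*w + 3.888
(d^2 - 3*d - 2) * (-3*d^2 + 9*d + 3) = -3*d^4 + 18*d^3 - 18*d^2 - 27*d - 6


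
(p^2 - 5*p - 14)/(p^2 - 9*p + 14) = (p + 2)/(p - 2)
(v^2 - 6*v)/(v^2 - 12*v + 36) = v/(v - 6)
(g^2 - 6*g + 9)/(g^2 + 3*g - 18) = (g - 3)/(g + 6)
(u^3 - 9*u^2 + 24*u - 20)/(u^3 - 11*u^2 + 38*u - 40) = (u - 2)/(u - 4)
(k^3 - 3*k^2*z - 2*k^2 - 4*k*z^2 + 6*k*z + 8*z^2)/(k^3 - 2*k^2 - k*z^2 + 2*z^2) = (-k + 4*z)/(-k + z)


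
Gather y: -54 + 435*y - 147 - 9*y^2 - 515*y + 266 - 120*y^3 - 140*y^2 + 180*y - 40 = -120*y^3 - 149*y^2 + 100*y + 25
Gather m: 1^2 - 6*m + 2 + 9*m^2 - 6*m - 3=9*m^2 - 12*m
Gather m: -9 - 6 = -15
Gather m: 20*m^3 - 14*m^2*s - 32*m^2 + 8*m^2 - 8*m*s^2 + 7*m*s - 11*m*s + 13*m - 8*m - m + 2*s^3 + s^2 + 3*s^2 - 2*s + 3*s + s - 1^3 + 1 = 20*m^3 + m^2*(-14*s - 24) + m*(-8*s^2 - 4*s + 4) + 2*s^3 + 4*s^2 + 2*s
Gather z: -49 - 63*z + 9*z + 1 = -54*z - 48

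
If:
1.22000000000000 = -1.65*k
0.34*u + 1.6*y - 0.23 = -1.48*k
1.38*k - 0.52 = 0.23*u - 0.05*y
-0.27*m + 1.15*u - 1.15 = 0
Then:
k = -0.74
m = -30.79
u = -6.23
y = 2.15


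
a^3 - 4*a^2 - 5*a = a*(a - 5)*(a + 1)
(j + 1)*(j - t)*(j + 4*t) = j^3 + 3*j^2*t + j^2 - 4*j*t^2 + 3*j*t - 4*t^2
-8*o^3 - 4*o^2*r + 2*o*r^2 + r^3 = (-2*o + r)*(2*o + r)^2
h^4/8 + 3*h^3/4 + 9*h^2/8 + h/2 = h*(h/4 + 1)*(h/2 + 1/2)*(h + 1)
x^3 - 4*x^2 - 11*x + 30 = (x - 5)*(x - 2)*(x + 3)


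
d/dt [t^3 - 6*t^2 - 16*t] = 3*t^2 - 12*t - 16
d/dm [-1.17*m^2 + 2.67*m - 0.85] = 2.67 - 2.34*m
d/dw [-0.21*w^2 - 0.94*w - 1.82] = -0.42*w - 0.94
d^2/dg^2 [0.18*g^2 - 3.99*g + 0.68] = 0.360000000000000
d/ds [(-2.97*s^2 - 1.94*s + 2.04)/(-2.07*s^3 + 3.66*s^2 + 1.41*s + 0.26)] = (-6.1479*s^4 - 8.0316*s^3 + 15.5811*s^2 - 16.4772*s - 3.3808)/(4.2849*s^6 - 15.1524*s^5 + 7.5582*s^4 + 9.2448*s^3 + 3.8913*s^2 + 0.7332*s + 0.0676)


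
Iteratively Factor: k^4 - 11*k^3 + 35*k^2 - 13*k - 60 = (k - 3)*(k^3 - 8*k^2 + 11*k + 20) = (k - 4)*(k - 3)*(k^2 - 4*k - 5) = (k - 5)*(k - 4)*(k - 3)*(k + 1)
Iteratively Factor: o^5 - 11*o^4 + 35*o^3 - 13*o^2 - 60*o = (o - 3)*(o^4 - 8*o^3 + 11*o^2 + 20*o) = (o - 4)*(o - 3)*(o^3 - 4*o^2 - 5*o) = o*(o - 4)*(o - 3)*(o^2 - 4*o - 5) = o*(o - 5)*(o - 4)*(o - 3)*(o + 1)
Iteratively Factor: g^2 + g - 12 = (g - 3)*(g + 4)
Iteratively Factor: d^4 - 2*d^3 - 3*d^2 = (d - 3)*(d^3 + d^2) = d*(d - 3)*(d^2 + d) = d*(d - 3)*(d + 1)*(d)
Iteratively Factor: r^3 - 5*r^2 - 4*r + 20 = (r - 2)*(r^2 - 3*r - 10) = (r - 2)*(r + 2)*(r - 5)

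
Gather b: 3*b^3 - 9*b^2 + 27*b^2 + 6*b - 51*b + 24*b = 3*b^3 + 18*b^2 - 21*b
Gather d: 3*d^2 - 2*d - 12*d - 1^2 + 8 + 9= 3*d^2 - 14*d + 16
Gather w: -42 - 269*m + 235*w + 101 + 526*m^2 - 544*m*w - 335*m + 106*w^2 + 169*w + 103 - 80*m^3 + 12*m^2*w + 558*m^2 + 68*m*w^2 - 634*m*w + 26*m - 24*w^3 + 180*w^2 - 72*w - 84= -80*m^3 + 1084*m^2 - 578*m - 24*w^3 + w^2*(68*m + 286) + w*(12*m^2 - 1178*m + 332) + 78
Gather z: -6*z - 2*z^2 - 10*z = -2*z^2 - 16*z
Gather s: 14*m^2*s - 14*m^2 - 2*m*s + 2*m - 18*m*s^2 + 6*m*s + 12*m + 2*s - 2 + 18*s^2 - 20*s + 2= -14*m^2 + 14*m + s^2*(18 - 18*m) + s*(14*m^2 + 4*m - 18)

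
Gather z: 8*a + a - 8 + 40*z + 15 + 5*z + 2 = 9*a + 45*z + 9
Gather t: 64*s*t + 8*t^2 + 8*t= 8*t^2 + t*(64*s + 8)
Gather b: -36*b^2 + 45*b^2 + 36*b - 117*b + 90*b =9*b^2 + 9*b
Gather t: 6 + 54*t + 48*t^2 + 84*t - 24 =48*t^2 + 138*t - 18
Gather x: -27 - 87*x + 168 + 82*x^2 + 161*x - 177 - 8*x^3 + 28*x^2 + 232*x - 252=-8*x^3 + 110*x^2 + 306*x - 288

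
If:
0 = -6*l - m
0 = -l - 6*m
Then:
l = 0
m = 0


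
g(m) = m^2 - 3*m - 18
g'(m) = 2*m - 3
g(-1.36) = -12.07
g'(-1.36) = -5.72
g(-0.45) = -16.45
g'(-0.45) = -3.90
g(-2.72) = -2.44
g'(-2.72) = -8.44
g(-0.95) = -14.25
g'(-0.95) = -4.90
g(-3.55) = 5.25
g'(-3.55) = -10.10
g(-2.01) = -7.93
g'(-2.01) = -7.02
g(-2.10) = -7.29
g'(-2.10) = -7.20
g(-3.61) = 5.86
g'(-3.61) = -10.22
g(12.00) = 90.00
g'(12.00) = 21.00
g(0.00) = -18.00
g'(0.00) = -3.00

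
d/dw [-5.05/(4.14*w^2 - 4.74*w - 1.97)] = (41.814*w - 23.937)/(-4.14*w^2 + 4.74*w + 1.97)^2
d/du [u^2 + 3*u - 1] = 2*u + 3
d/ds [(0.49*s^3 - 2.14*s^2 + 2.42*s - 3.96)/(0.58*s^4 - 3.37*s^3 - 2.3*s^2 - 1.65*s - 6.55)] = (-0.2842*s^6 + 2.4824*s^5 - 12.5496*s^4 + 23.881*s^3 - 40.5671*s^2 + 9.81800000000001*s - 22.385)/(0.3364*s^8 - 3.9092*s^7 + 8.6889*s^6 + 13.588*s^5 + 8.813*s^4 + 51.737*s^3 + 32.8525*s^2 + 21.615*s + 42.9025)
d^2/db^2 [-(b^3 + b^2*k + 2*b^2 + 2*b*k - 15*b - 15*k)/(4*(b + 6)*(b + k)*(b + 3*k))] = (3*b^3*k + 4*b^3 + 54*b^2*k + 45*b^2 + 243*b*k + 270*b - 81*k^2 + 486*k + 540)/(2*(b^6 + 9*b^5*k + 18*b^5 + 27*b^4*k^2 + 162*b^4*k + 108*b^4 + 27*b^3*k^3 + 486*b^3*k^2 + 972*b^3*k + 216*b^3 + 486*b^2*k^3 + 2916*b^2*k^2 + 1944*b^2*k + 2916*b*k^3 + 5832*b*k^2 + 5832*k^3))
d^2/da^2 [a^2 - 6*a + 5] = 2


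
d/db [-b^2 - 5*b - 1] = -2*b - 5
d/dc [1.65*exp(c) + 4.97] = 1.65*exp(c)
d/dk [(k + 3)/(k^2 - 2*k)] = (-k^2 - 6*k + 6)/(k^2*(k^2 - 4*k + 4))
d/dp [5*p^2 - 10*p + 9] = 10*p - 10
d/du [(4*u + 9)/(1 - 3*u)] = 31/(3*u - 1)^2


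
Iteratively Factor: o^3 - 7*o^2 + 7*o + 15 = (o - 3)*(o^2 - 4*o - 5) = (o - 5)*(o - 3)*(o + 1)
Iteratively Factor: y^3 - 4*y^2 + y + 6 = (y - 3)*(y^2 - y - 2) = (y - 3)*(y - 2)*(y + 1)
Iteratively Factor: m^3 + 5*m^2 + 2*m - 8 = (m - 1)*(m^2 + 6*m + 8) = (m - 1)*(m + 2)*(m + 4)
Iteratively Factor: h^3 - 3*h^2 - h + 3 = (h - 1)*(h^2 - 2*h - 3) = (h - 3)*(h - 1)*(h + 1)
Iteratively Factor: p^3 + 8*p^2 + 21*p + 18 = (p + 3)*(p^2 + 5*p + 6) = (p + 3)^2*(p + 2)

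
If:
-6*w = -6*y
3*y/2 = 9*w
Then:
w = 0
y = 0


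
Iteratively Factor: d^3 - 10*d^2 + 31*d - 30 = (d - 2)*(d^2 - 8*d + 15) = (d - 3)*(d - 2)*(d - 5)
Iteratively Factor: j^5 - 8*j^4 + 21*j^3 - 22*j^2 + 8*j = (j - 1)*(j^4 - 7*j^3 + 14*j^2 - 8*j) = (j - 1)^2*(j^3 - 6*j^2 + 8*j) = (j - 2)*(j - 1)^2*(j^2 - 4*j) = (j - 4)*(j - 2)*(j - 1)^2*(j)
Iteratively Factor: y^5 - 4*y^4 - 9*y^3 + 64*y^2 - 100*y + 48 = (y - 1)*(y^4 - 3*y^3 - 12*y^2 + 52*y - 48) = (y - 2)*(y - 1)*(y^3 - y^2 - 14*y + 24) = (y - 3)*(y - 2)*(y - 1)*(y^2 + 2*y - 8) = (y - 3)*(y - 2)*(y - 1)*(y + 4)*(y - 2)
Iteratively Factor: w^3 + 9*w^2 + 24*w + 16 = (w + 1)*(w^2 + 8*w + 16) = (w + 1)*(w + 4)*(w + 4)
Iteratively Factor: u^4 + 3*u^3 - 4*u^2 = (u + 4)*(u^3 - u^2) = u*(u + 4)*(u^2 - u) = u^2*(u + 4)*(u - 1)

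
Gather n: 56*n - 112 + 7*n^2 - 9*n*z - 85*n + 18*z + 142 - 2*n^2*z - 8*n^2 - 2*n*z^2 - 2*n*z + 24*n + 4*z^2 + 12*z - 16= n^2*(-2*z - 1) + n*(-2*z^2 - 11*z - 5) + 4*z^2 + 30*z + 14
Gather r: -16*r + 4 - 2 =2 - 16*r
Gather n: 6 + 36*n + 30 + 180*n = 216*n + 36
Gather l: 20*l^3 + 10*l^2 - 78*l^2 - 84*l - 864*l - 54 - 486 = 20*l^3 - 68*l^2 - 948*l - 540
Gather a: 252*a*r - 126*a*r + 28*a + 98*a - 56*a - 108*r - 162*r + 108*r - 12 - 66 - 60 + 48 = a*(126*r + 70) - 162*r - 90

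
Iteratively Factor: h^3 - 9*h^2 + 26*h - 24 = (h - 4)*(h^2 - 5*h + 6) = (h - 4)*(h - 2)*(h - 3)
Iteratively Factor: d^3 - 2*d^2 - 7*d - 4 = (d + 1)*(d^2 - 3*d - 4) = (d - 4)*(d + 1)*(d + 1)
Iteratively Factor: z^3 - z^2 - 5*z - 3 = (z + 1)*(z^2 - 2*z - 3) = (z - 3)*(z + 1)*(z + 1)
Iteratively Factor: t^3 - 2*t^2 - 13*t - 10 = (t + 2)*(t^2 - 4*t - 5) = (t - 5)*(t + 2)*(t + 1)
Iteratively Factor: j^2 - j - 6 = (j - 3)*(j + 2)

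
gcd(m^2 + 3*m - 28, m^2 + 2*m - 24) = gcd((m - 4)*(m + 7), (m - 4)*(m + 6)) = m - 4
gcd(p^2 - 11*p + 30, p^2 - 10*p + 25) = p - 5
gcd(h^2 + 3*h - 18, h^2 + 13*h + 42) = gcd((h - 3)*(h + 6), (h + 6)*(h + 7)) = h + 6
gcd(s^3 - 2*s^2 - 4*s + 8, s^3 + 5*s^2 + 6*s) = s + 2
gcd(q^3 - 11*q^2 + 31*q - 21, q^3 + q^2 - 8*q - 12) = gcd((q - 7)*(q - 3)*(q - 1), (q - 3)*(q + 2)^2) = q - 3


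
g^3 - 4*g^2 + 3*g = g*(g - 3)*(g - 1)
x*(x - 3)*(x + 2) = x^3 - x^2 - 6*x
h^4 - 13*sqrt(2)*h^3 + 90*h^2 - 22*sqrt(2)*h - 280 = (h - 7*sqrt(2))*(h - 5*sqrt(2))*(h - 2*sqrt(2))*(h + sqrt(2))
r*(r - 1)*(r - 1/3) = r^3 - 4*r^2/3 + r/3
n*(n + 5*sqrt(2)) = n^2 + 5*sqrt(2)*n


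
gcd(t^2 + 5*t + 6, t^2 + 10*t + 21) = t + 3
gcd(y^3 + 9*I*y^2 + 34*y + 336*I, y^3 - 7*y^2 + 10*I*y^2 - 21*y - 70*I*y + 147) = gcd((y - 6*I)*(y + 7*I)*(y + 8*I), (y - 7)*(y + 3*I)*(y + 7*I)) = y + 7*I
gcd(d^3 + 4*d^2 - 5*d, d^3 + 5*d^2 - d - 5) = d^2 + 4*d - 5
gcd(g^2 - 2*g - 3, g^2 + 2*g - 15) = g - 3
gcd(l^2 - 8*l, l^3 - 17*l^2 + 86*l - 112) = l - 8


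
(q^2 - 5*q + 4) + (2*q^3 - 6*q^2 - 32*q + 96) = 2*q^3 - 5*q^2 - 37*q + 100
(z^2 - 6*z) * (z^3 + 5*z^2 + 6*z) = z^5 - z^4 - 24*z^3 - 36*z^2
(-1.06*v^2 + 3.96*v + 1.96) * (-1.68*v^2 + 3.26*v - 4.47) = 1.7808*v^4 - 10.1084*v^3 + 14.355*v^2 - 11.3116*v - 8.7612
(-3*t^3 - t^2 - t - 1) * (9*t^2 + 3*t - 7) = -27*t^5 - 18*t^4 + 9*t^3 - 5*t^2 + 4*t + 7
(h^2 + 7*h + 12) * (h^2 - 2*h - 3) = h^4 + 5*h^3 - 5*h^2 - 45*h - 36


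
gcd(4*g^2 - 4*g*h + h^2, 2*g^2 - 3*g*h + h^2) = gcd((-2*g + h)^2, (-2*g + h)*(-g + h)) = 2*g - h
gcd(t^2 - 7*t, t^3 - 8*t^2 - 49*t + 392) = t - 7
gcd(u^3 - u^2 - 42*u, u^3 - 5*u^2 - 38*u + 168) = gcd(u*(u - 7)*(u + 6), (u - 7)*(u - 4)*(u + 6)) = u^2 - u - 42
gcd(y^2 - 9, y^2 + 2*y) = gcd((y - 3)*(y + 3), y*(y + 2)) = 1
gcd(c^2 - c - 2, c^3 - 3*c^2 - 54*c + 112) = c - 2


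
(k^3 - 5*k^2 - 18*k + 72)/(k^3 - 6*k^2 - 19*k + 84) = (k - 6)/(k - 7)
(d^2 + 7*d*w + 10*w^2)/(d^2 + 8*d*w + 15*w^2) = (d + 2*w)/(d + 3*w)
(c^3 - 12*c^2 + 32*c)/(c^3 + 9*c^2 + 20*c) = (c^2 - 12*c + 32)/(c^2 + 9*c + 20)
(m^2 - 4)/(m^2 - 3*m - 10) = (m - 2)/(m - 5)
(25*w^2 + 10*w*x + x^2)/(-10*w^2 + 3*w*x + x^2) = (5*w + x)/(-2*w + x)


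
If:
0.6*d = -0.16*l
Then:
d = -0.266666666666667*l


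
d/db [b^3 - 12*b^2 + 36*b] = 3*b^2 - 24*b + 36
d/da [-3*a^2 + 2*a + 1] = 2 - 6*a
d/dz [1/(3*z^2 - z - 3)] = (1 - 6*z)/(-3*z^2 + z + 3)^2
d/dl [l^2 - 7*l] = 2*l - 7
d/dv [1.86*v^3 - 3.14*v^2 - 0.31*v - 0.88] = 5.58*v^2 - 6.28*v - 0.31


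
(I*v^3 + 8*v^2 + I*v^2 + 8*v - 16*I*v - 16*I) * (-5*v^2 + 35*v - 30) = -5*I*v^5 - 40*v^4 + 30*I*v^4 + 240*v^3 + 85*I*v^3 + 40*v^2 - 510*I*v^2 - 240*v - 80*I*v + 480*I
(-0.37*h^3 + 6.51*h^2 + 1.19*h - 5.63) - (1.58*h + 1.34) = -0.37*h^3 + 6.51*h^2 - 0.39*h - 6.97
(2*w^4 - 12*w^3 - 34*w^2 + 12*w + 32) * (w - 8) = 2*w^5 - 28*w^4 + 62*w^3 + 284*w^2 - 64*w - 256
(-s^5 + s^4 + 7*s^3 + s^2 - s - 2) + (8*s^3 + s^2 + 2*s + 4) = -s^5 + s^4 + 15*s^3 + 2*s^2 + s + 2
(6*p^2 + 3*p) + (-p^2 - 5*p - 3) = 5*p^2 - 2*p - 3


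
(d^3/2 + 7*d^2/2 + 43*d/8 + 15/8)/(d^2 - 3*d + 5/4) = (4*d^3 + 28*d^2 + 43*d + 15)/(2*(4*d^2 - 12*d + 5))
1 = 1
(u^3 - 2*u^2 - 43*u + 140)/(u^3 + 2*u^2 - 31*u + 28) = (u - 5)/(u - 1)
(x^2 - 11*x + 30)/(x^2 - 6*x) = (x - 5)/x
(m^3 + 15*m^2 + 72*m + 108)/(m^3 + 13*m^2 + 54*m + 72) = (m + 6)/(m + 4)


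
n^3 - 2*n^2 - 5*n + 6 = (n - 3)*(n - 1)*(n + 2)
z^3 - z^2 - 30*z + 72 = (z - 4)*(z - 3)*(z + 6)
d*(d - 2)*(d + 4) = d^3 + 2*d^2 - 8*d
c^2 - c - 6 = (c - 3)*(c + 2)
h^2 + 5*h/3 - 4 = (h - 4/3)*(h + 3)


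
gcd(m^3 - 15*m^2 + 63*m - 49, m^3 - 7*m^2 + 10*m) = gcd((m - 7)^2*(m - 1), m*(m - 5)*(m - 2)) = 1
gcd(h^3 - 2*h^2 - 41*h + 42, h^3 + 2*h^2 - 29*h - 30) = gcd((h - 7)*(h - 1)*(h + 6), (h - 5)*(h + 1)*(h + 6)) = h + 6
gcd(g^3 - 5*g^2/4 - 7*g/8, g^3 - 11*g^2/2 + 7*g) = g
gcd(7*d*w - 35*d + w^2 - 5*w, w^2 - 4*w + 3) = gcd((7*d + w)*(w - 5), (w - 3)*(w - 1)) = 1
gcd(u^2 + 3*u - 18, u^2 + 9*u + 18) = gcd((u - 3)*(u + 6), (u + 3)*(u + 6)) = u + 6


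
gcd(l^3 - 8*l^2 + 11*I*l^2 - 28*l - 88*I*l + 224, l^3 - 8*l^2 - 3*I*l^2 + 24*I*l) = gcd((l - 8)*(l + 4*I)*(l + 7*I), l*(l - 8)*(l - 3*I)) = l - 8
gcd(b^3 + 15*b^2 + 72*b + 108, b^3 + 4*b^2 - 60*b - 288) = b^2 + 12*b + 36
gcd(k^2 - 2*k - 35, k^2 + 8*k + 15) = k + 5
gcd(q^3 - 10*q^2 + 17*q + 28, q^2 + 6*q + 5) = q + 1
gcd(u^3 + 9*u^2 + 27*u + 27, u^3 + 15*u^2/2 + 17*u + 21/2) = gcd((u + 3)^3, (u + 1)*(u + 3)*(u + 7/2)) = u + 3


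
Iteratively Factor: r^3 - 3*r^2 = (r)*(r^2 - 3*r) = r^2*(r - 3)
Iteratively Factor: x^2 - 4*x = (x)*(x - 4)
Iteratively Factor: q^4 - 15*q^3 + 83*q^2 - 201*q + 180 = (q - 4)*(q^3 - 11*q^2 + 39*q - 45) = (q - 4)*(q - 3)*(q^2 - 8*q + 15) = (q - 5)*(q - 4)*(q - 3)*(q - 3)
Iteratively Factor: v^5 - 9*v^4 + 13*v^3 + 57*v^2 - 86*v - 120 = (v - 3)*(v^4 - 6*v^3 - 5*v^2 + 42*v + 40) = (v - 5)*(v - 3)*(v^3 - v^2 - 10*v - 8) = (v - 5)*(v - 4)*(v - 3)*(v^2 + 3*v + 2) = (v - 5)*(v - 4)*(v - 3)*(v + 2)*(v + 1)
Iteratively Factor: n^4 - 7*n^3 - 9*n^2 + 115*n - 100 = (n - 1)*(n^3 - 6*n^2 - 15*n + 100) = (n - 1)*(n + 4)*(n^2 - 10*n + 25) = (n - 5)*(n - 1)*(n + 4)*(n - 5)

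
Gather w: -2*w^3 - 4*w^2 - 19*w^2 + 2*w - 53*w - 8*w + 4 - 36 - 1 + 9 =-2*w^3 - 23*w^2 - 59*w - 24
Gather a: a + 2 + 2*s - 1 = a + 2*s + 1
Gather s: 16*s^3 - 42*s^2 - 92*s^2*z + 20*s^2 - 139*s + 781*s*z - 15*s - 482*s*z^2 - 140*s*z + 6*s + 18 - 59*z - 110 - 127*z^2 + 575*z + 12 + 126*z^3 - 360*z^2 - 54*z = 16*s^3 + s^2*(-92*z - 22) + s*(-482*z^2 + 641*z - 148) + 126*z^3 - 487*z^2 + 462*z - 80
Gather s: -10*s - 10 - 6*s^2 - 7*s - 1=-6*s^2 - 17*s - 11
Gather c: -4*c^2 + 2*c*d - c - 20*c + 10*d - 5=-4*c^2 + c*(2*d - 21) + 10*d - 5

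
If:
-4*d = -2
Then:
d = 1/2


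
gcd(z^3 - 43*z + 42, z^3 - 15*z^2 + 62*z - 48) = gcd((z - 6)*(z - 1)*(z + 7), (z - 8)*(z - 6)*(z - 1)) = z^2 - 7*z + 6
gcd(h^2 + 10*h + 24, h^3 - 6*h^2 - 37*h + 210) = h + 6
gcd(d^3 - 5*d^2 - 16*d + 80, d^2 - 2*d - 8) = d - 4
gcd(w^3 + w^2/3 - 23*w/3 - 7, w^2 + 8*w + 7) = w + 1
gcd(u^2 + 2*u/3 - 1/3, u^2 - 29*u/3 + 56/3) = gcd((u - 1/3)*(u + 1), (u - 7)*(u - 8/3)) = 1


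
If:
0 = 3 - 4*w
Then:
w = 3/4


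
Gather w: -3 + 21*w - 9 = 21*w - 12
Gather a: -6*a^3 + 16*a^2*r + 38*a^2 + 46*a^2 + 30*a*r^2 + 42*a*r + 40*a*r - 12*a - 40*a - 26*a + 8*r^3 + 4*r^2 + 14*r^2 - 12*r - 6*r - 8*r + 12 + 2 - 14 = -6*a^3 + a^2*(16*r + 84) + a*(30*r^2 + 82*r - 78) + 8*r^3 + 18*r^2 - 26*r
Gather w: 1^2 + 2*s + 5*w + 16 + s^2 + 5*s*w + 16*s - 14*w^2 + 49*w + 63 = s^2 + 18*s - 14*w^2 + w*(5*s + 54) + 80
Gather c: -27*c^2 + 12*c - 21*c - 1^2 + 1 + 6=-27*c^2 - 9*c + 6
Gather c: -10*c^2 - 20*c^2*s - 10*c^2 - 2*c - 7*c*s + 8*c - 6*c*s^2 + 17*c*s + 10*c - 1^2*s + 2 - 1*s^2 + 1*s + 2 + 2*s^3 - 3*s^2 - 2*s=c^2*(-20*s - 20) + c*(-6*s^2 + 10*s + 16) + 2*s^3 - 4*s^2 - 2*s + 4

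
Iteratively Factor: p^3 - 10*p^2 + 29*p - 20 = (p - 1)*(p^2 - 9*p + 20) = (p - 5)*(p - 1)*(p - 4)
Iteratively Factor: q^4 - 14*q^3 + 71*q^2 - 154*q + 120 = (q - 2)*(q^3 - 12*q^2 + 47*q - 60) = (q - 5)*(q - 2)*(q^2 - 7*q + 12) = (q - 5)*(q - 3)*(q - 2)*(q - 4)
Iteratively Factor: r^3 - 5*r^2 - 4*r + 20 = (r - 2)*(r^2 - 3*r - 10) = (r - 5)*(r - 2)*(r + 2)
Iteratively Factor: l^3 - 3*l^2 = (l - 3)*(l^2) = l*(l - 3)*(l)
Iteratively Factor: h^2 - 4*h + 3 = (h - 3)*(h - 1)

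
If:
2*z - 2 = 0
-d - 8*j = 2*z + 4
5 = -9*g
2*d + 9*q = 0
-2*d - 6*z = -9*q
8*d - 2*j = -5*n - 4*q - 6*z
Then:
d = -3/2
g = -5/9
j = -9/16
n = 17/24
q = 1/3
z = 1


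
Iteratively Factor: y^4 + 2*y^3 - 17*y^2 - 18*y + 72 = (y - 2)*(y^3 + 4*y^2 - 9*y - 36) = (y - 3)*(y - 2)*(y^2 + 7*y + 12) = (y - 3)*(y - 2)*(y + 3)*(y + 4)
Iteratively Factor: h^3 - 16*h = (h + 4)*(h^2 - 4*h) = (h - 4)*(h + 4)*(h)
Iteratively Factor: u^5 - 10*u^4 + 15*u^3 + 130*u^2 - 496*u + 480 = (u - 2)*(u^4 - 8*u^3 - u^2 + 128*u - 240) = (u - 4)*(u - 2)*(u^3 - 4*u^2 - 17*u + 60) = (u - 5)*(u - 4)*(u - 2)*(u^2 + u - 12) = (u - 5)*(u - 4)*(u - 3)*(u - 2)*(u + 4)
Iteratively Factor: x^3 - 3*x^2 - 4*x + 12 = (x - 2)*(x^2 - x - 6) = (x - 3)*(x - 2)*(x + 2)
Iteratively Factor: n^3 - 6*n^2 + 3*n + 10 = (n + 1)*(n^2 - 7*n + 10) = (n - 2)*(n + 1)*(n - 5)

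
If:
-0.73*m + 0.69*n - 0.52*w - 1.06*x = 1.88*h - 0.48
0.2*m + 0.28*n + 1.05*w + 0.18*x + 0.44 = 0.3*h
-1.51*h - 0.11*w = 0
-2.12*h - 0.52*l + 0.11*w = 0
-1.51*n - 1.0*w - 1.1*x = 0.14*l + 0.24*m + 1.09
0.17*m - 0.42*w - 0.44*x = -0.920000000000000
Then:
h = -0.01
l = 0.08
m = -2.21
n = -1.27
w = 0.15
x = 1.09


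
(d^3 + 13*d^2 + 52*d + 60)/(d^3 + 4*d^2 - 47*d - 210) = (d + 2)/(d - 7)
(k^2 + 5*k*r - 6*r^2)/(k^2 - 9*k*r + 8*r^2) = (-k - 6*r)/(-k + 8*r)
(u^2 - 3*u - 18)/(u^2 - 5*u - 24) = (u - 6)/(u - 8)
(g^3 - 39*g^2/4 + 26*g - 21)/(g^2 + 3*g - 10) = (4*g^2 - 31*g + 42)/(4*(g + 5))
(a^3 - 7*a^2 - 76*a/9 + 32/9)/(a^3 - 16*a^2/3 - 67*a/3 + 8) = (a + 4/3)/(a + 3)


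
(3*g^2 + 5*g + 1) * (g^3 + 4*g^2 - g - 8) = 3*g^5 + 17*g^4 + 18*g^3 - 25*g^2 - 41*g - 8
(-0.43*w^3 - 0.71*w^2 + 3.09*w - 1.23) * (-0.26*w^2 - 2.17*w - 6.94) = 0.1118*w^5 + 1.1177*w^4 + 3.7215*w^3 - 1.4581*w^2 - 18.7755*w + 8.5362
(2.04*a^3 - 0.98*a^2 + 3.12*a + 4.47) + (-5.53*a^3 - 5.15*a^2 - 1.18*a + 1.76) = -3.49*a^3 - 6.13*a^2 + 1.94*a + 6.23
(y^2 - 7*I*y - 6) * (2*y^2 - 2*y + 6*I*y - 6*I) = 2*y^4 - 2*y^3 - 8*I*y^3 + 30*y^2 + 8*I*y^2 - 30*y - 36*I*y + 36*I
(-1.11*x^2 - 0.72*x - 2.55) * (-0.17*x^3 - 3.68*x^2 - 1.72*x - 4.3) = 0.1887*x^5 + 4.2072*x^4 + 4.9923*x^3 + 15.3954*x^2 + 7.482*x + 10.965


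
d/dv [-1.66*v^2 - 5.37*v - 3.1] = -3.32*v - 5.37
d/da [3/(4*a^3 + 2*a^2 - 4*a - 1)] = 12*(-3*a^2 - a + 1)/(4*a^3 + 2*a^2 - 4*a - 1)^2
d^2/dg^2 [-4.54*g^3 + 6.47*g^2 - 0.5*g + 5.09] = 12.94 - 27.24*g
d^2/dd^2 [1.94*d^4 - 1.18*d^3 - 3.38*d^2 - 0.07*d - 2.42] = 23.28*d^2 - 7.08*d - 6.76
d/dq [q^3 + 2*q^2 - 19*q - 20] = 3*q^2 + 4*q - 19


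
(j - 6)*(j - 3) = j^2 - 9*j + 18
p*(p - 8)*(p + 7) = p^3 - p^2 - 56*p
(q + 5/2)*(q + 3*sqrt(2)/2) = q^2 + 3*sqrt(2)*q/2 + 5*q/2 + 15*sqrt(2)/4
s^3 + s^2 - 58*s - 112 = (s - 8)*(s + 2)*(s + 7)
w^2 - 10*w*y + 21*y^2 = (w - 7*y)*(w - 3*y)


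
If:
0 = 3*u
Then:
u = 0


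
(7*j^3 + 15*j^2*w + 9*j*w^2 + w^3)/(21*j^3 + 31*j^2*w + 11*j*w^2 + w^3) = (j + w)/(3*j + w)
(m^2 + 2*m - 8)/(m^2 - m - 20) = (m - 2)/(m - 5)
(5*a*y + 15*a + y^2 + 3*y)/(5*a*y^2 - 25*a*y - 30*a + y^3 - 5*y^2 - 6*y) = (y + 3)/(y^2 - 5*y - 6)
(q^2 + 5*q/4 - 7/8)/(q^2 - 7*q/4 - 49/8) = (2*q - 1)/(2*q - 7)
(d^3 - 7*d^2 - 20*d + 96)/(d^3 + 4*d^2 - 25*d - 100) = (d^2 - 11*d + 24)/(d^2 - 25)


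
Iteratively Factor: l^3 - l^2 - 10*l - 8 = (l + 1)*(l^2 - 2*l - 8) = (l - 4)*(l + 1)*(l + 2)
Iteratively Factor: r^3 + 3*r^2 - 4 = (r + 2)*(r^2 + r - 2) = (r + 2)^2*(r - 1)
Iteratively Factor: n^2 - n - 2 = (n + 1)*(n - 2)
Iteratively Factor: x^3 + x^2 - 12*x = (x + 4)*(x^2 - 3*x) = (x - 3)*(x + 4)*(x)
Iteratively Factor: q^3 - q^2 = (q - 1)*(q^2) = q*(q - 1)*(q)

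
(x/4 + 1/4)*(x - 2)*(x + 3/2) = x^3/4 + x^2/8 - 7*x/8 - 3/4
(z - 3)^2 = z^2 - 6*z + 9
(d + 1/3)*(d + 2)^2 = d^3 + 13*d^2/3 + 16*d/3 + 4/3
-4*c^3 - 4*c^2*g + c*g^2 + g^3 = (-2*c + g)*(c + g)*(2*c + g)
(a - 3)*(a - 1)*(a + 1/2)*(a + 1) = a^4 - 5*a^3/2 - 5*a^2/2 + 5*a/2 + 3/2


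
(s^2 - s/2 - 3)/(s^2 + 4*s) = (s^2 - s/2 - 3)/(s*(s + 4))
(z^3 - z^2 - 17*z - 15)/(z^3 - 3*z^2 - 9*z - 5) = (z + 3)/(z + 1)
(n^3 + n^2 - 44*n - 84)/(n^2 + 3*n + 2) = (n^2 - n - 42)/(n + 1)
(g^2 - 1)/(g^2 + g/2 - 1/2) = 2*(g - 1)/(2*g - 1)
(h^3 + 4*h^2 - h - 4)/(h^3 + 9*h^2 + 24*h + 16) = (h - 1)/(h + 4)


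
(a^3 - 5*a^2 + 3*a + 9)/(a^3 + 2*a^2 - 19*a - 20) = (a^2 - 6*a + 9)/(a^2 + a - 20)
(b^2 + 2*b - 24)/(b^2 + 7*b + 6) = (b - 4)/(b + 1)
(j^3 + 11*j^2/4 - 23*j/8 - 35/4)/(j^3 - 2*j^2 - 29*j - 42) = (8*j^2 + 6*j - 35)/(8*(j^2 - 4*j - 21))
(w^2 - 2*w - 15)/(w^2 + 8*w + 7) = (w^2 - 2*w - 15)/(w^2 + 8*w + 7)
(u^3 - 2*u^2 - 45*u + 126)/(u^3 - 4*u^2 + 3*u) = (u^2 + u - 42)/(u*(u - 1))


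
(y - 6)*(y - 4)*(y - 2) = y^3 - 12*y^2 + 44*y - 48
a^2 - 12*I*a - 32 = (a - 8*I)*(a - 4*I)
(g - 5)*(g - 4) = g^2 - 9*g + 20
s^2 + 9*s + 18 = (s + 3)*(s + 6)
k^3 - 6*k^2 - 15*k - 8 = (k - 8)*(k + 1)^2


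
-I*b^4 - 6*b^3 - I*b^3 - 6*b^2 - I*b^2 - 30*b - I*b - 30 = (b - 5*I)*(b - 3*I)*(b + 2*I)*(-I*b - I)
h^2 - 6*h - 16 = (h - 8)*(h + 2)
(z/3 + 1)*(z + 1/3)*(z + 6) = z^3/3 + 28*z^2/9 + 7*z + 2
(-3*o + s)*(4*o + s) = -12*o^2 + o*s + s^2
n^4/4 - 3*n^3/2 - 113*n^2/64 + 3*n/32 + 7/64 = (n/4 + 1/4)*(n - 7)*(n - 1/4)*(n + 1/4)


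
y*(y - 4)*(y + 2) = y^3 - 2*y^2 - 8*y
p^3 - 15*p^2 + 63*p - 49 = (p - 7)^2*(p - 1)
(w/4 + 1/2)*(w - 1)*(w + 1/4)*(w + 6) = w^4/4 + 29*w^3/16 + 23*w^2/16 - 11*w/4 - 3/4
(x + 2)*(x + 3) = x^2 + 5*x + 6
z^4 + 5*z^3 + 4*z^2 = z^2*(z + 1)*(z + 4)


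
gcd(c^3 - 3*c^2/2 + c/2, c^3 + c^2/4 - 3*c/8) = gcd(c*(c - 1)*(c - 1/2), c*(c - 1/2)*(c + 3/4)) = c^2 - c/2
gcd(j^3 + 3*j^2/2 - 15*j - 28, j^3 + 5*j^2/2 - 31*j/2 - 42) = j^2 - j/2 - 14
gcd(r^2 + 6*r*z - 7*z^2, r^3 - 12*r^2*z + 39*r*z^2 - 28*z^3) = -r + z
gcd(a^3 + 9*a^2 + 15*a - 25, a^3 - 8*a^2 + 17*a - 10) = a - 1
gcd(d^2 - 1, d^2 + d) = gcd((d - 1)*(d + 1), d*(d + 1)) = d + 1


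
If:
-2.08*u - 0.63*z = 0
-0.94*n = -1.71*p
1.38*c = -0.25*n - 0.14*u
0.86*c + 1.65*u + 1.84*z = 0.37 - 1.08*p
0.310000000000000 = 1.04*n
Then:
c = -0.05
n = 0.30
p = 0.16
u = -0.05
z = 0.18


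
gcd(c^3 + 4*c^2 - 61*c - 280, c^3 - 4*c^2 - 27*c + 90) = c + 5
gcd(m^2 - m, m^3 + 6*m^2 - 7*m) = m^2 - m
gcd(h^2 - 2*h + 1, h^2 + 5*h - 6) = h - 1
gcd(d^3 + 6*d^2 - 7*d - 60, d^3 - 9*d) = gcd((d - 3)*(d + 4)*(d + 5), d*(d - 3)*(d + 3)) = d - 3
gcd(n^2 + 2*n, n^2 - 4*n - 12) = n + 2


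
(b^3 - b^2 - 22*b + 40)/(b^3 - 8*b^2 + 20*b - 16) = (b + 5)/(b - 2)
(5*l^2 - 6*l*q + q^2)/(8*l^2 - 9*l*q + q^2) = (-5*l + q)/(-8*l + q)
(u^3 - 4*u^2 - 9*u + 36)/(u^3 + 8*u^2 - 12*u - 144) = (u^2 - 9)/(u^2 + 12*u + 36)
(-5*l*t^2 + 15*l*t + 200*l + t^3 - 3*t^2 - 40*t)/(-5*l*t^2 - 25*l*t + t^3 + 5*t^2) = (t - 8)/t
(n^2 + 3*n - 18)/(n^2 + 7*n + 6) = (n - 3)/(n + 1)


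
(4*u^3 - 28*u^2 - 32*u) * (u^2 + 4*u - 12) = 4*u^5 - 12*u^4 - 192*u^3 + 208*u^2 + 384*u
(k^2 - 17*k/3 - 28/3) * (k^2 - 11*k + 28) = k^4 - 50*k^3/3 + 81*k^2 - 56*k - 784/3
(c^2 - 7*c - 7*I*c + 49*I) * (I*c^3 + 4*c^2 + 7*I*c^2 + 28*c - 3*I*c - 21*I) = I*c^5 + 11*c^4 - 80*I*c^3 - 560*c^2 + 1519*I*c + 1029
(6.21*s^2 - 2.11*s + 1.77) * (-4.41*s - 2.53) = -27.3861*s^3 - 6.4062*s^2 - 2.4674*s - 4.4781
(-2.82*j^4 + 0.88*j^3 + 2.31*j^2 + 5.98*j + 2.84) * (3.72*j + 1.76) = -10.4904*j^5 - 1.6896*j^4 + 10.142*j^3 + 26.3112*j^2 + 21.0896*j + 4.9984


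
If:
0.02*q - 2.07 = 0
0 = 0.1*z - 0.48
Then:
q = 103.50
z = 4.80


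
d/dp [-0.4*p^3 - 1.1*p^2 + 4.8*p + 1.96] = -1.2*p^2 - 2.2*p + 4.8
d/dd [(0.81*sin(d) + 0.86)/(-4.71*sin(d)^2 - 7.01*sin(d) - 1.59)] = (3.8151*sin(d)^2 + 8.1012*sin(d) + 4.7407)*cos(d)/(22.1841*sin(d)^4 + 66.0342*sin(d)^3 + 64.1179*sin(d)^2 + 22.2918*sin(d) + 2.5281)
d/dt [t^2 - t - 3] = 2*t - 1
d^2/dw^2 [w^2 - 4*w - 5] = 2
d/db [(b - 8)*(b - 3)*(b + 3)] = 3*b^2 - 16*b - 9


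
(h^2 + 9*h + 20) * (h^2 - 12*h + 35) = h^4 - 3*h^3 - 53*h^2 + 75*h + 700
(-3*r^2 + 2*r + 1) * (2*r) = -6*r^3 + 4*r^2 + 2*r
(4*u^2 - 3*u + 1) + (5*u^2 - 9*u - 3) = 9*u^2 - 12*u - 2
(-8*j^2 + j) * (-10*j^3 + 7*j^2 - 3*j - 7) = 80*j^5 - 66*j^4 + 31*j^3 + 53*j^2 - 7*j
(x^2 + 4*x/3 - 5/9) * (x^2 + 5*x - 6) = x^4 + 19*x^3/3 + x^2/9 - 97*x/9 + 10/3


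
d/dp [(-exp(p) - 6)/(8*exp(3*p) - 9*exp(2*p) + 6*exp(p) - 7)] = (16*exp(3*p) + 135*exp(2*p) - 108*exp(p) + 43)*exp(p)/(64*exp(6*p) - 144*exp(5*p) + 177*exp(4*p) - 220*exp(3*p) + 162*exp(2*p) - 84*exp(p) + 49)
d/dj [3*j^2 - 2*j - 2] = 6*j - 2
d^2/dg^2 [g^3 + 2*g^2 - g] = 6*g + 4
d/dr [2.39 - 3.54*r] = -3.54000000000000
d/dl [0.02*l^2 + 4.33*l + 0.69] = 0.04*l + 4.33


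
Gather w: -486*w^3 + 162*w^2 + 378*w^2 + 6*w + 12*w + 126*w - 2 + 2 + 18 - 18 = -486*w^3 + 540*w^2 + 144*w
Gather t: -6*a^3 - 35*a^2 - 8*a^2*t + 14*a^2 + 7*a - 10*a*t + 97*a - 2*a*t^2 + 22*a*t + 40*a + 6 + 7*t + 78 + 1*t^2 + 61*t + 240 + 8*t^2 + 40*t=-6*a^3 - 21*a^2 + 144*a + t^2*(9 - 2*a) + t*(-8*a^2 + 12*a + 108) + 324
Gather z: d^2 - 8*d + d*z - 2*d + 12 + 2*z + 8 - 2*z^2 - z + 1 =d^2 - 10*d - 2*z^2 + z*(d + 1) + 21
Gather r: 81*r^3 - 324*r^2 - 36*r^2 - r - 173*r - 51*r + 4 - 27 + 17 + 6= 81*r^3 - 360*r^2 - 225*r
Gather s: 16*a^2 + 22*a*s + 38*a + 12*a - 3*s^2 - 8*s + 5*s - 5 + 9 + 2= 16*a^2 + 50*a - 3*s^2 + s*(22*a - 3) + 6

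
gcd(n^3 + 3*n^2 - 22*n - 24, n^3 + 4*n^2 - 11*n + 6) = n + 6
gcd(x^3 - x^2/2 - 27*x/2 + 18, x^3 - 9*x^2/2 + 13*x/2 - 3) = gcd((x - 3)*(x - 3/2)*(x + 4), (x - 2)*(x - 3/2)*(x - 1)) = x - 3/2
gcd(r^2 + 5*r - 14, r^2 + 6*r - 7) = r + 7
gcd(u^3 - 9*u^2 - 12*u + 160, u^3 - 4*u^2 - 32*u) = u^2 - 4*u - 32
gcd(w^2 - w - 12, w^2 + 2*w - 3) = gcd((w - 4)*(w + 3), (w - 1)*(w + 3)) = w + 3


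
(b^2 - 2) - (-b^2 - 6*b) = 2*b^2 + 6*b - 2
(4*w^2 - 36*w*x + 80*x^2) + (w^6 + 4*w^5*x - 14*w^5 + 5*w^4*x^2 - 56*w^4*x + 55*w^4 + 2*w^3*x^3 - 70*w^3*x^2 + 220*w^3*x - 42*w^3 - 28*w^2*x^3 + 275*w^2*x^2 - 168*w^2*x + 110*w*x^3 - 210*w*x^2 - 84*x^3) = w^6 + 4*w^5*x - 14*w^5 + 5*w^4*x^2 - 56*w^4*x + 55*w^4 + 2*w^3*x^3 - 70*w^3*x^2 + 220*w^3*x - 42*w^3 - 28*w^2*x^3 + 275*w^2*x^2 - 168*w^2*x + 4*w^2 + 110*w*x^3 - 210*w*x^2 - 36*w*x - 84*x^3 + 80*x^2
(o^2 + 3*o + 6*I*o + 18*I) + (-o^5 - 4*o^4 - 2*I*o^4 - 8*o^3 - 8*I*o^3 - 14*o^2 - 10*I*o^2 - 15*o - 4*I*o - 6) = -o^5 - 4*o^4 - 2*I*o^4 - 8*o^3 - 8*I*o^3 - 13*o^2 - 10*I*o^2 - 12*o + 2*I*o - 6 + 18*I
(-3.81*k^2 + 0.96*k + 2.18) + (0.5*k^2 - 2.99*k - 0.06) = -3.31*k^2 - 2.03*k + 2.12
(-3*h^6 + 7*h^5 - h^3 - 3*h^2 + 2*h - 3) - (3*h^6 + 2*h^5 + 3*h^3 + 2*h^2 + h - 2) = -6*h^6 + 5*h^5 - 4*h^3 - 5*h^2 + h - 1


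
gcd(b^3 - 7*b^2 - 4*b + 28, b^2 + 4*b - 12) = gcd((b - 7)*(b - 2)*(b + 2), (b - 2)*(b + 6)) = b - 2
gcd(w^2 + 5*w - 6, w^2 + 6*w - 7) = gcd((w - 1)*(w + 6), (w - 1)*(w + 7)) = w - 1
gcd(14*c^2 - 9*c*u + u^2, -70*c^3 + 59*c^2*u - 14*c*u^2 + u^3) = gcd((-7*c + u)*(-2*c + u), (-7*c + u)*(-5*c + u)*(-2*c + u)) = 14*c^2 - 9*c*u + u^2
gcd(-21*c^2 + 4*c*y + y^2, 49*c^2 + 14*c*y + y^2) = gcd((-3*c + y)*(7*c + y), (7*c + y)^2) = 7*c + y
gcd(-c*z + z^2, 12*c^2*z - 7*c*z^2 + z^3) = z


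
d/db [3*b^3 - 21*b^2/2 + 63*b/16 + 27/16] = 9*b^2 - 21*b + 63/16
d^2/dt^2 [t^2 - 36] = 2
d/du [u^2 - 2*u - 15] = 2*u - 2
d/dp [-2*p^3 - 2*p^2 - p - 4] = -6*p^2 - 4*p - 1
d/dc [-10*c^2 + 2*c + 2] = 2 - 20*c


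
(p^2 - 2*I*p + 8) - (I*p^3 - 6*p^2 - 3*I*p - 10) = -I*p^3 + 7*p^2 + I*p + 18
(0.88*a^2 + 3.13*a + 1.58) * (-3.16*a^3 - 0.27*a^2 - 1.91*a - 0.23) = -2.7808*a^5 - 10.1284*a^4 - 7.5187*a^3 - 6.6073*a^2 - 3.7377*a - 0.3634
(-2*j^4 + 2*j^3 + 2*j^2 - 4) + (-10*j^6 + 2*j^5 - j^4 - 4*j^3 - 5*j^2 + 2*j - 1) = -10*j^6 + 2*j^5 - 3*j^4 - 2*j^3 - 3*j^2 + 2*j - 5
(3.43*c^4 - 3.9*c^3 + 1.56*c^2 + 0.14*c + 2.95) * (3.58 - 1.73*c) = -5.9339*c^5 + 19.0264*c^4 - 16.6608*c^3 + 5.3426*c^2 - 4.6023*c + 10.561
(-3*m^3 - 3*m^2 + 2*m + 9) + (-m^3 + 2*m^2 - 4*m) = -4*m^3 - m^2 - 2*m + 9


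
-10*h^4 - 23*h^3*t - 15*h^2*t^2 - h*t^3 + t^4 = (-5*h + t)*(h + t)^2*(2*h + t)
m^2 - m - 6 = (m - 3)*(m + 2)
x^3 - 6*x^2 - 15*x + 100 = (x - 5)^2*(x + 4)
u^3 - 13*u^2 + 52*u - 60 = (u - 6)*(u - 5)*(u - 2)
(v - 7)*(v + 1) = v^2 - 6*v - 7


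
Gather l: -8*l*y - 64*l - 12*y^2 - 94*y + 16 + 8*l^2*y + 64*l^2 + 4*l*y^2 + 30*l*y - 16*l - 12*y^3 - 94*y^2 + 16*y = l^2*(8*y + 64) + l*(4*y^2 + 22*y - 80) - 12*y^3 - 106*y^2 - 78*y + 16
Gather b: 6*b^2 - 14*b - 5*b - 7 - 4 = 6*b^2 - 19*b - 11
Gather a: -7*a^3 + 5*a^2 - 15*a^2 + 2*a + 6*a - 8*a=-7*a^3 - 10*a^2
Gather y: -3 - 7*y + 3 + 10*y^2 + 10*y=10*y^2 + 3*y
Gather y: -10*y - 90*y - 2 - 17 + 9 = -100*y - 10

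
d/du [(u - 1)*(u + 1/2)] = 2*u - 1/2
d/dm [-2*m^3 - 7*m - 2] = -6*m^2 - 7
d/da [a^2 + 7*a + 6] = 2*a + 7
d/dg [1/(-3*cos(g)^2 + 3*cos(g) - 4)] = 3*(1 - 2*cos(g))*sin(g)/(3*cos(g)^2 - 3*cos(g) + 4)^2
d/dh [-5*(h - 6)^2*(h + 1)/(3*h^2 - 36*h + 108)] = -5/3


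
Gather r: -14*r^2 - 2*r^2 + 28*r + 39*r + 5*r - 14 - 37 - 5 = -16*r^2 + 72*r - 56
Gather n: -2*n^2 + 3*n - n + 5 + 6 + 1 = -2*n^2 + 2*n + 12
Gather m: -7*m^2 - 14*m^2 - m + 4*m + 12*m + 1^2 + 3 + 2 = -21*m^2 + 15*m + 6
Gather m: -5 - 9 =-14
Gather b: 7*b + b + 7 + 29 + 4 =8*b + 40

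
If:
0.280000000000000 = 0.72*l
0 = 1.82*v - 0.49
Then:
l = 0.39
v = 0.27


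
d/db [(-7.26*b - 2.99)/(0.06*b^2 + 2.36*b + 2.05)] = (0.4356*b^2 + 0.358799999999999*b - 7.8266)/(0.0036*b^4 + 0.2832*b^3 + 5.8156*b^2 + 9.676*b + 4.2025)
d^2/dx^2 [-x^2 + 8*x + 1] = -2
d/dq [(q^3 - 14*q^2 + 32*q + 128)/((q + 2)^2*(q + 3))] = (21*q^2 - 116*q - 416)/(q^4 + 10*q^3 + 37*q^2 + 60*q + 36)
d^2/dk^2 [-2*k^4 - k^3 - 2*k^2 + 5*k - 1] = -24*k^2 - 6*k - 4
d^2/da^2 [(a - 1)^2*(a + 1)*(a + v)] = 12*a^2 + 6*a*v - 6*a - 2*v - 2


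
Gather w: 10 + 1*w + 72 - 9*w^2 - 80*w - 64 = -9*w^2 - 79*w + 18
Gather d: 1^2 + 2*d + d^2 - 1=d^2 + 2*d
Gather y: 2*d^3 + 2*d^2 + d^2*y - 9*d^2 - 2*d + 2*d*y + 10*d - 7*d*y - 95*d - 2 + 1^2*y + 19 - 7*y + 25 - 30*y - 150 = 2*d^3 - 7*d^2 - 87*d + y*(d^2 - 5*d - 36) - 108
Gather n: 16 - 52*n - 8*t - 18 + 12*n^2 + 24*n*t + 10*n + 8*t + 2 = 12*n^2 + n*(24*t - 42)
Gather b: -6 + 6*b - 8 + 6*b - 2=12*b - 16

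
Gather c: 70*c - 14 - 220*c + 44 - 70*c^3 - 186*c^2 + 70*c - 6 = -70*c^3 - 186*c^2 - 80*c + 24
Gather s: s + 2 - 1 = s + 1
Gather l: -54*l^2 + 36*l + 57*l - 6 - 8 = -54*l^2 + 93*l - 14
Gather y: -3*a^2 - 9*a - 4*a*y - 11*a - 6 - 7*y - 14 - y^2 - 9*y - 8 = -3*a^2 - 20*a - y^2 + y*(-4*a - 16) - 28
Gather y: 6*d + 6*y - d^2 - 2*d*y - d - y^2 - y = -d^2 + 5*d - y^2 + y*(5 - 2*d)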